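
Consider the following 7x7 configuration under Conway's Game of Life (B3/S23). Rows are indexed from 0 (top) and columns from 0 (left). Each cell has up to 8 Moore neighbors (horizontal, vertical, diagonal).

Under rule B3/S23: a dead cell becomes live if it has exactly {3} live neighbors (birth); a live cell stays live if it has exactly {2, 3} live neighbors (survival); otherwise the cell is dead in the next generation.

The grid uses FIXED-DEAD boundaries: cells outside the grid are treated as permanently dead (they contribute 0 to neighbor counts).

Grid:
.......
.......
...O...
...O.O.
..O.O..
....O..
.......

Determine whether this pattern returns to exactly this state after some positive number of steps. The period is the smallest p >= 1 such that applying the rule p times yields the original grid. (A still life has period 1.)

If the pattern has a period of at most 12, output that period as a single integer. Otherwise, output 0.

Answer: 2

Derivation:
Simulating and comparing each generation to the original:
Gen 0 (original, given above): 6 live cells
Gen 1: 6 live cells, differs from original
Gen 2: 6 live cells, MATCHES original -> period = 2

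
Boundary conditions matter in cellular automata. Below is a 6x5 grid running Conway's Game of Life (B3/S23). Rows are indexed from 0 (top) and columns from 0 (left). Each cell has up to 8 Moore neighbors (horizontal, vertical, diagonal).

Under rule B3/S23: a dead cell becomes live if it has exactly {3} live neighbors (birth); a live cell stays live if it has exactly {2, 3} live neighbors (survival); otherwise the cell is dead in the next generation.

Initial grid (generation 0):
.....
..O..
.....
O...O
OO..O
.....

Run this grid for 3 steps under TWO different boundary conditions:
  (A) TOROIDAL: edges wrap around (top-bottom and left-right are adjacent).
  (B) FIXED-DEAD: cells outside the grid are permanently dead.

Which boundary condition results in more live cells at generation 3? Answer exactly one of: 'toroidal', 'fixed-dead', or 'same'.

Answer: fixed-dead

Derivation:
Under TOROIDAL boundary, generation 3:
.....
.....
.....
.....
O....
O....
Population = 2

Under FIXED-DEAD boundary, generation 3:
.....
.....
.....
OO...
OO...
.....
Population = 4

Comparison: toroidal=2, fixed-dead=4 -> fixed-dead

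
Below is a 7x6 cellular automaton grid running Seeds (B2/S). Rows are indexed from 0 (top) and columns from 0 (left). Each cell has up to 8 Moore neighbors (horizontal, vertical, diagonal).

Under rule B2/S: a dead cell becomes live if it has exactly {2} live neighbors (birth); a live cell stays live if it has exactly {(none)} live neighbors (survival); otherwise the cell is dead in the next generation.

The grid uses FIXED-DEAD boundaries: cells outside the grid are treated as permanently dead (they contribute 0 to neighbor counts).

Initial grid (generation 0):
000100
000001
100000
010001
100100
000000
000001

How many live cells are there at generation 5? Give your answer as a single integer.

Simulating step by step:
Generation 0 (given above): 8 live cells
Generation 1: 11 live cells
000010
000010
010011
001010
011010
000010
000000
Generation 2: 7 live cells
000101
000000
001000
100000
000000
011001
000000
Generation 3: 10 live cells
000010
001110
010000
010000
101000
000000
011000
Generation 4: 8 live cells
001001
010001
100010
000000
000000
100100
000000
Generation 5: 7 live cells
010010
101100
010001
000000
000000
000000
000000
Population at generation 5: 7

Answer: 7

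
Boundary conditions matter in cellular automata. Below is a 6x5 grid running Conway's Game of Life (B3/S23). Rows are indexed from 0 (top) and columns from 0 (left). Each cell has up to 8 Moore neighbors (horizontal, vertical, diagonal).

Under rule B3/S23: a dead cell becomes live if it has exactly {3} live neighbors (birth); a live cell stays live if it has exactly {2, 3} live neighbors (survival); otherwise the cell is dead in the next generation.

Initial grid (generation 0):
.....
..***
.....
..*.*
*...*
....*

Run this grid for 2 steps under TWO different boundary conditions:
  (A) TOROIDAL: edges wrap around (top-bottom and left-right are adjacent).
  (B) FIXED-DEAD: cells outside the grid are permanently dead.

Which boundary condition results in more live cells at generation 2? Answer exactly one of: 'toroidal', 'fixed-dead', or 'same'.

Answer: toroidal

Derivation:
Under TOROIDAL boundary, generation 2:
*..**
...**
*.*..
.*...
.*...
...*.
Population = 10

Under FIXED-DEAD boundary, generation 2:
.....
..***
..*.*
...**
.....
.....
Population = 7

Comparison: toroidal=10, fixed-dead=7 -> toroidal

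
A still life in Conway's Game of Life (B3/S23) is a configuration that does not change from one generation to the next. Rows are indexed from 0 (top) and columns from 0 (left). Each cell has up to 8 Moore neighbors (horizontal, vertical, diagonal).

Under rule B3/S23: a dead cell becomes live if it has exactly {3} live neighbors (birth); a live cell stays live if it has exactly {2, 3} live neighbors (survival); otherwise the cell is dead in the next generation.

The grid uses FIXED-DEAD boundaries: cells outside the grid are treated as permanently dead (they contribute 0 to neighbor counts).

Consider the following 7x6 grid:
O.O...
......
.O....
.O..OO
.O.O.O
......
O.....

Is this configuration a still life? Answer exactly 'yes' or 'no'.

Compute generation 1 and compare to generation 0 (given above):
Generation 1:
......
.O....
......
OO..OO
..O..O
......
......
Cell (0,0) differs: gen0=1 vs gen1=0 -> NOT a still life.

Answer: no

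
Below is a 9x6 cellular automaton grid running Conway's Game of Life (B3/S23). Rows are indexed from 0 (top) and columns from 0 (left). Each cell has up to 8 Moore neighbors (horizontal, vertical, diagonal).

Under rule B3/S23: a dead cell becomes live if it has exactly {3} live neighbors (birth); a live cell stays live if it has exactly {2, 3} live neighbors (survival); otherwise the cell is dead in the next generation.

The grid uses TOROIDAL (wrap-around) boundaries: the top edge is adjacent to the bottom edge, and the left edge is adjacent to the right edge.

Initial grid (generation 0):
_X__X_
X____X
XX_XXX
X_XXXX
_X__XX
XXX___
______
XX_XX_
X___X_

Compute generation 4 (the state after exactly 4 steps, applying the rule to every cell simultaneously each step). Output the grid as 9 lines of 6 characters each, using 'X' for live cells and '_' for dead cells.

Simulating step by step:
Generation 0 (given above): 26 live cells
Generation 1: 17 live cells
_X__X_
__XX__
______
______
______
XXX__X
___X_X
XX_XX_
X_X_X_
Generation 2: 18 live cells
_X__XX
__XX__
______
______
XX____
XXX_XX
___X__
XX____
X_X_X_
Generation 3: 22 live cells
XX__XX
__XXX_
______
______
__X___
__XXXX
___XX_
XXXX_X
__XXX_
Generation 4: 15 live cells
(generation 4 grid is the final answer)

Answer: XX____
XXXXX_
___X__
______
__X_X_
__X__X
______
XX___X
______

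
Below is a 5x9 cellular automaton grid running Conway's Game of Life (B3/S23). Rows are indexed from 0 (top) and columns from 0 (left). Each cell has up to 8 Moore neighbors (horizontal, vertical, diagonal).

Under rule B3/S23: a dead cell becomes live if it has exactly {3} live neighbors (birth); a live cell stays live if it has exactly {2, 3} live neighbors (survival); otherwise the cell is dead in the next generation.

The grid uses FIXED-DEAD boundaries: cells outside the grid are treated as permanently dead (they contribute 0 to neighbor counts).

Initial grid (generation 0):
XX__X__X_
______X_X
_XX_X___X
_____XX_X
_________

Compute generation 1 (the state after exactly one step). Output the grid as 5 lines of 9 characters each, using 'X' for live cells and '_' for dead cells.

Answer: _______X_
X_XX_X__X
______X_X
_____X_X_
_________

Derivation:
Simulating step by step:
Generation 0 (given above): 13 live cells
Generation 1: 10 live cells
(generation 1 grid is the final answer)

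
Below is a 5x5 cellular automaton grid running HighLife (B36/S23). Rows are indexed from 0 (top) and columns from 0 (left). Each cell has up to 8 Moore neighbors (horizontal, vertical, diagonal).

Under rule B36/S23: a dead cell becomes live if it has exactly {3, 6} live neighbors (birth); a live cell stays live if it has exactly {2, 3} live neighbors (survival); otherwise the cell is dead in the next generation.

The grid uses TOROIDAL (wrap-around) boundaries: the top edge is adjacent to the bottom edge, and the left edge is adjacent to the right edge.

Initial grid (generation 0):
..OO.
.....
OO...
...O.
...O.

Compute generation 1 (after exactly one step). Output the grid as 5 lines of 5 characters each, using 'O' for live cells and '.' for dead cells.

Answer: ..OO.
.OO..
.....
..O.O
...OO

Derivation:
Simulating step by step:
Generation 0 (given above): 6 live cells
Generation 1: 8 live cells
(generation 1 grid is the final answer)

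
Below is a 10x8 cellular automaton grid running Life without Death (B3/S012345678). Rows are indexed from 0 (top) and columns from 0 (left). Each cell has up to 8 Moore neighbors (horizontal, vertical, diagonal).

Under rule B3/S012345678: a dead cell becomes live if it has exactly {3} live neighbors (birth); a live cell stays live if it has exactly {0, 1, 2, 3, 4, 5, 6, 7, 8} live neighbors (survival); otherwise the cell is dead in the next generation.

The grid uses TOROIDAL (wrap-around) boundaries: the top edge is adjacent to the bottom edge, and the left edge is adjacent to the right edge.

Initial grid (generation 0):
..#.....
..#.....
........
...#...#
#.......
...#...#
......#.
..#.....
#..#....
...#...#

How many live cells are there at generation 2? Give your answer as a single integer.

Answer: 26

Derivation:
Simulating step by step:
Generation 0 (given above): 13 live cells
Generation 1: 17 live cells
..##....
..#.....
........
...#...#
#......#
...#...#
......#.
..#.....
#.##....
..##...#
Generation 2: 26 live cells
.###....
..##....
........
#..#...#
#.....##
#..#..##
......#.
.###....
#.##....
..###..#
Population at generation 2: 26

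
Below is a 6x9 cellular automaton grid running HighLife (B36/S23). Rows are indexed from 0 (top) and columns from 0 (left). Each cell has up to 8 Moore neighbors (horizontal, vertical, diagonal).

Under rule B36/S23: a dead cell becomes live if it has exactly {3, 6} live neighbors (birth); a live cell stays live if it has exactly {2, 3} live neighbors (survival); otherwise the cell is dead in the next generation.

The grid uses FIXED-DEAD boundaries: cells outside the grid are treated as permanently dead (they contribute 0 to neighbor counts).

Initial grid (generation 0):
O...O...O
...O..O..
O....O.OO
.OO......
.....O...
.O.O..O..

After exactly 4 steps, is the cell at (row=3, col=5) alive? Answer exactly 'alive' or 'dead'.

Simulating step by step:
Generation 0 (given above): 15 live cells
Generation 1: 11 live cells
.........
....OOO.O
.OO...OO.
.O....O..
.O.......
.........
Generation 2: 9 live cells
.....O...
.....OO..
.OO......
OO....OO.
.........
.........
Generation 3: 12 live cells
.....OO..
.....OO..
OOO..O.O.
OOO......
.........
.........
Generation 4: 11 live cells
.....OO..
.O..O..O.
O.O..O...
O.O......
.O.......
.........

Cell (3,5) at generation 4: 0 -> dead

Answer: dead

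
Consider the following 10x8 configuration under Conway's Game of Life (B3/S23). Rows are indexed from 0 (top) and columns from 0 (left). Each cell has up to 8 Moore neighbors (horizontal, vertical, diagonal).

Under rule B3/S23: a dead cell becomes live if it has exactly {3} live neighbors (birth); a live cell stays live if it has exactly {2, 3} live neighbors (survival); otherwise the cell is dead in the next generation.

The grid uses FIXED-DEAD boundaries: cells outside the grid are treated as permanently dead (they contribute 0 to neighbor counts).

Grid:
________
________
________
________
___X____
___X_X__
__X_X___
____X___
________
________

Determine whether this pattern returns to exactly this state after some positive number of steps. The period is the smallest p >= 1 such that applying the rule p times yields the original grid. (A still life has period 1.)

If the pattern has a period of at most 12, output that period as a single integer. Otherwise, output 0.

Simulating and comparing each generation to the original:
Gen 0 (original, given above): 6 live cells
Gen 1: 6 live cells, differs from original
Gen 2: 6 live cells, MATCHES original -> period = 2

Answer: 2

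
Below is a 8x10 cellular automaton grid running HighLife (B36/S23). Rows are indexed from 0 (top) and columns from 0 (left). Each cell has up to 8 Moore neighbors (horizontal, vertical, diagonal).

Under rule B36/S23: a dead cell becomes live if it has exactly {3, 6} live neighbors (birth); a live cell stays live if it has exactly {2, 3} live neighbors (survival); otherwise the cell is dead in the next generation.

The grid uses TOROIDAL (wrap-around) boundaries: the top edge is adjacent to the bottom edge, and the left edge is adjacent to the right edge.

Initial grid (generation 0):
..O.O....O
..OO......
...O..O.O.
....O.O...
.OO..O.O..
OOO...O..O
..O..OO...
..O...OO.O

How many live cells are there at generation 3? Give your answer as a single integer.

Simulating step by step:
Generation 0 (given above): 26 live cells
Generation 1: 31 live cells
.OO.....O.
..O.O.....
..OOOO.O..
..OOO.O...
..OO.O.O..
O..O...O..
..OO.O..OO
.OO...OOO.
Generation 2: 20 live cells
........O.
...OOO....
.O....O...
.O.....O..
.O...O.O..
.O.....O.O
O..OO....O
O.....O...
Generation 3: 24 live cells
....OO....
....OO....
..O.OOO...
OOO....O..
.OO....O..
.OO.O.O..O
.O......OO
O.........
Population at generation 3: 24

Answer: 24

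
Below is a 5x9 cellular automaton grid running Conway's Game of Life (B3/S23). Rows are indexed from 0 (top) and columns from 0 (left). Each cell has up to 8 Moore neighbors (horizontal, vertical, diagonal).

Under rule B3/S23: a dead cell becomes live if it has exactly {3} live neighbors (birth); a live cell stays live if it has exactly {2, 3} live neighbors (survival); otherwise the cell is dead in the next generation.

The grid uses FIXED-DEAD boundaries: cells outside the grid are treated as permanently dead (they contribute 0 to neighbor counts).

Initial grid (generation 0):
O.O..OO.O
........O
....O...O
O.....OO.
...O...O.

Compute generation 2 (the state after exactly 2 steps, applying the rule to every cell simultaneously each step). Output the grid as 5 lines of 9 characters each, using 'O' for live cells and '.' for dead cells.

Answer: .........
.......OO
......O.O
......O.O
......O.O

Derivation:
Simulating step by step:
Generation 0 (given above): 13 live cells
Generation 1: 9 live cells
.......O.
.....O..O
........O
......OOO
......OO.
Generation 2: 8 live cells
(generation 2 grid is the final answer)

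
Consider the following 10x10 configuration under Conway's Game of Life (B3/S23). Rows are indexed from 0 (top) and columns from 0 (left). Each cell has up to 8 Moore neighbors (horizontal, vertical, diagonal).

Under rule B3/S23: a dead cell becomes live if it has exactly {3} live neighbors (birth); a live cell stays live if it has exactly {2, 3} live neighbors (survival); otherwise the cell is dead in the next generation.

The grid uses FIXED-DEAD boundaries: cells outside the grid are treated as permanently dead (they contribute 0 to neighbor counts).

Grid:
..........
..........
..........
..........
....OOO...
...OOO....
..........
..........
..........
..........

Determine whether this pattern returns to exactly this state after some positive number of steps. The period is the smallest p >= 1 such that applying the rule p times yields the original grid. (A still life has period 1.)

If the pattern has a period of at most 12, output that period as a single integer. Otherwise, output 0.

Answer: 2

Derivation:
Simulating and comparing each generation to the original:
Gen 0 (original, given above): 6 live cells
Gen 1: 6 live cells, differs from original
Gen 2: 6 live cells, MATCHES original -> period = 2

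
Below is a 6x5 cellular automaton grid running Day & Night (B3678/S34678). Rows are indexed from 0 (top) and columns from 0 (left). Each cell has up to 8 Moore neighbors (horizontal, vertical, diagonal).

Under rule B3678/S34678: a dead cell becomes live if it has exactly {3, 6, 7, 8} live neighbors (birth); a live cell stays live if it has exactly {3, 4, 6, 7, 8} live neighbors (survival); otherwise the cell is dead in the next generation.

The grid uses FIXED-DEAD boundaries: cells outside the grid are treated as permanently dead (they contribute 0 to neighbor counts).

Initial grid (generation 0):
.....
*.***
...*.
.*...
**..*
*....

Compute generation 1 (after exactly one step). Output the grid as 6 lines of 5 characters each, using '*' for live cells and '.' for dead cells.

Simulating step by step:
Generation 0 (given above): 10 live cells
Generation 1: 10 live cells
(generation 1 grid is the final answer)

Answer: ...*.
...*.
.*.**
*.*..
**...
.*...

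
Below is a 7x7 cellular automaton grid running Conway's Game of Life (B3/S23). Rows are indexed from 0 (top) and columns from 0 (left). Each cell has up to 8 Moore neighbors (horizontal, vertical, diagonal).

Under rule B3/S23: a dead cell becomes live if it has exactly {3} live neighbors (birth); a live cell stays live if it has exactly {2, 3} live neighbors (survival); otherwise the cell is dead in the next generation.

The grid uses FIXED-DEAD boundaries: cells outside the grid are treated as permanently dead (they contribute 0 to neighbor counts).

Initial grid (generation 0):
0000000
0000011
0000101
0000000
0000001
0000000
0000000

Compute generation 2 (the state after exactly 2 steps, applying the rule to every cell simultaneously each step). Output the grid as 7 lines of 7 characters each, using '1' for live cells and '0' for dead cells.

Simulating step by step:
Generation 0 (given above): 5 live cells
Generation 1: 4 live cells
0000000
0000011
0000001
0000010
0000000
0000000
0000000
Generation 2: 3 live cells
(generation 2 grid is the final answer)

Answer: 0000000
0000011
0000001
0000000
0000000
0000000
0000000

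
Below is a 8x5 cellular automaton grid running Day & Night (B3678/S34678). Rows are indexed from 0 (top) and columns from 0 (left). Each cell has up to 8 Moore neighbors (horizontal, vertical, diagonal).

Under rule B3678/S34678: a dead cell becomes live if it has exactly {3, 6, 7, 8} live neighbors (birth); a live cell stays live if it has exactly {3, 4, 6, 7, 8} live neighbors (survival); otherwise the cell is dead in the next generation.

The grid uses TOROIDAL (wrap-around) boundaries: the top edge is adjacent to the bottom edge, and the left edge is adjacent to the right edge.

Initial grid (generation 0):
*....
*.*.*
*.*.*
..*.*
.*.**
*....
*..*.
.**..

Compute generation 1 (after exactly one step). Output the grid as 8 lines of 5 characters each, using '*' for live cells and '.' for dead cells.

Simulating step by step:
Generation 0 (given above): 17 live cells
Generation 1: 24 live cells
(generation 1 grid is the final answer)

Answer: *.***
*...*
*..**
..***
..***
****.
..*.*
**..*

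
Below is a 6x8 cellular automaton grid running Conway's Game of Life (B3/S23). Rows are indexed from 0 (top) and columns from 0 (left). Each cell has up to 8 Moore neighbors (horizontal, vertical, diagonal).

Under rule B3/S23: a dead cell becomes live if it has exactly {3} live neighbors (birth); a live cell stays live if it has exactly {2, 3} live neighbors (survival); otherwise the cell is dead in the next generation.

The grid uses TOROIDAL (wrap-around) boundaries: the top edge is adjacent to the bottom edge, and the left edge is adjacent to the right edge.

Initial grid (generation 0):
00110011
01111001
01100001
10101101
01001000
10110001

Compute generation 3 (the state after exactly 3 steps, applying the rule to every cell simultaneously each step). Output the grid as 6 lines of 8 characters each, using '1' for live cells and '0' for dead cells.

Simulating step by step:
Generation 0 (given above): 23 live cells
Generation 1: 17 live cells
00000010
00001001
00000101
00101111
00001110
10001011
Generation 2: 11 live cells
10000010
00000101
10010001
00010001
10000000
00001000
Generation 3: 8 live cells
(generation 3 grid is the final answer)

Answer: 00000111
00000000
10001001
00000001
00000000
00000001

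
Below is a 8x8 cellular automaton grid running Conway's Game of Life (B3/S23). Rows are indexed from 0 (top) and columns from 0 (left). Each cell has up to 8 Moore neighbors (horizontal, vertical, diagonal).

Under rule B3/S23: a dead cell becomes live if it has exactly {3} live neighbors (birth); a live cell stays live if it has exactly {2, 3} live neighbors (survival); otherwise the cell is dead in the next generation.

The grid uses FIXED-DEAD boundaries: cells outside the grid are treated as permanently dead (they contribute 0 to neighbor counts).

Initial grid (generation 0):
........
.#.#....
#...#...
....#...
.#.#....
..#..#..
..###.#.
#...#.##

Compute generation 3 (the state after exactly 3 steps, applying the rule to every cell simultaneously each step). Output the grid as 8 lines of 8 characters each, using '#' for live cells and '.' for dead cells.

Simulating step by step:
Generation 0 (given above): 17 live cells
Generation 1: 17 live cells
........
........
...##...
...##...
..###...
.#...#..
.##.#.##
....#.##
Generation 2: 16 live cells
........
........
...##...
.....#..
..#..#..
.#...##.
.####..#
...#..##
Generation 3: 16 live cells
(generation 3 grid is the final answer)

Answer: ........
........
....#...
...#.#..
....##..
.#...##.
.#.##..#
...##.##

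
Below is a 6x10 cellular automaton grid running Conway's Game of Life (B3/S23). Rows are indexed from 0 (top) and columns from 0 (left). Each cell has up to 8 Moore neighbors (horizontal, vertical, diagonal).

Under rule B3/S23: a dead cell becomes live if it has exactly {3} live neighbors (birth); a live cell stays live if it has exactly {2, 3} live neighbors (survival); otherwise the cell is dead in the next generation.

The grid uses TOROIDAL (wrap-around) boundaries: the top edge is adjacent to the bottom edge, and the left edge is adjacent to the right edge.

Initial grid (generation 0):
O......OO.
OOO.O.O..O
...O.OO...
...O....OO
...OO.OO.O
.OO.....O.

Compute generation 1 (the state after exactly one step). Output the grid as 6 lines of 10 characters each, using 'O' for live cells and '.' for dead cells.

Simulating step by step:
Generation 0 (given above): 23 live cells
Generation 1: 31 live cells
(generation 1 grid is the final answer)

Answer: ...O...OO.
OOOOO.O.OO
.O.O.OOOO.
..OO....OO
O..OO..O.O
OOOO..O...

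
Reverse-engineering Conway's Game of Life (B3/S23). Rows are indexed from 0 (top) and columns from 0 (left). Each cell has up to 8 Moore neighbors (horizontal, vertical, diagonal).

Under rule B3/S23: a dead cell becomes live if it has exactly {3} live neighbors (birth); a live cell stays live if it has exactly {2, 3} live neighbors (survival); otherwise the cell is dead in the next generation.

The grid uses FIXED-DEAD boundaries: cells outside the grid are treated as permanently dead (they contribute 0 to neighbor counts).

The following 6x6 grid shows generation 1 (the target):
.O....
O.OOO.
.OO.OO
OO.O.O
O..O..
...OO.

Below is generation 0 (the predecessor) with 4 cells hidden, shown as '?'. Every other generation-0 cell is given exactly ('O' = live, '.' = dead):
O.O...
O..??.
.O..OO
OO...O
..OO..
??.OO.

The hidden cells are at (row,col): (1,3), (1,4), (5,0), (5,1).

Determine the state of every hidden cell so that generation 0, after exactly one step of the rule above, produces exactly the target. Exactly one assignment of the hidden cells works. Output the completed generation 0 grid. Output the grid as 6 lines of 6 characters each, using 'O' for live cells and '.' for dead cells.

Answer: O.O...
O..O..
.O..OO
OO...O
..OO..
.O.OO.

Derivation:
Hidden generation-0 cells (in order): (1,3), (1,4), (5,0), (5,1).
A hidden cell only influences target cells in its own 3x3 neighborhood. Try each of the 2^4 = 16 assignments, step the completed generation 0 forward once under B3/S23, and compare with the target:
  (1,3)=. (1,4)=. (5,0)=. (5,1)=. -> step gives (1,2)='.' but target has 'O' -> reject
  (1,3)=. (1,4)=. (5,0)=. (5,1)=O -> step gives (1,2)='.' but target has 'O' -> reject
  (1,3)=. (1,4)=. (5,0)=O (5,1)=. -> step gives (1,2)='.' but target has 'O' -> reject
  (1,3)=. (1,4)=. (5,0)=O (5,1)=O -> step gives (1,2)='.' but target has 'O' -> reject
  (1,3)=. (1,4)=O (5,0)=. (5,1)=. -> step gives (1,2)='.' but target has 'O' -> reject
  (1,3)=. (1,4)=O (5,0)=. (5,1)=O -> step gives (1,2)='.' but target has 'O' -> reject
  (1,3)=. (1,4)=O (5,0)=O (5,1)=. -> step gives (1,2)='.' but target has 'O' -> reject
  (1,3)=. (1,4)=O (5,0)=O (5,1)=O -> step gives (1,2)='.' but target has 'O' -> reject
  (1,3)=O (1,4)=. (5,0)=. (5,1)=. -> step gives (4,0)='.' but target has 'O' -> reject
  (1,3)=O (1,4)=. (5,0)=. (5,1)=O -> step reproduces the target at every cell -> ACCEPT
  (1,3)=O (1,4)=. (5,0)=O (5,1)=. -> step gives (4,2)='O' but target has '.' -> reject
  (1,3)=O (1,4)=. (5,0)=O (5,1)=O -> step gives (4,0)='.' but target has 'O' -> reject
  (1,3)=O (1,4)=O (5,0)=. (5,1)=. -> step gives (0,3)='O' but target has '.' -> reject
  (1,3)=O (1,4)=O (5,0)=. (5,1)=O -> step gives (0,3)='O' but target has '.' -> reject
  (1,3)=O (1,4)=O (5,0)=O (5,1)=. -> step gives (0,3)='O' but target has '.' -> reject
  (1,3)=O (1,4)=O (5,0)=O (5,1)=O -> step gives (0,3)='O' but target has '.' -> reject
Unique solution: (1,3)=live, (1,4)=dead, (5,0)=dead, (5,1)=live.
Check: live-neighbor counts of every cell in the completed generation 0:
131210
243232
433232
234342
344342
114321
Applying B3/S23 to generation 0 with these counts gives:
.O....
O.OOO.
.OO.OO
OO.O.O
O..O..
...OO.
which matches the target exactly.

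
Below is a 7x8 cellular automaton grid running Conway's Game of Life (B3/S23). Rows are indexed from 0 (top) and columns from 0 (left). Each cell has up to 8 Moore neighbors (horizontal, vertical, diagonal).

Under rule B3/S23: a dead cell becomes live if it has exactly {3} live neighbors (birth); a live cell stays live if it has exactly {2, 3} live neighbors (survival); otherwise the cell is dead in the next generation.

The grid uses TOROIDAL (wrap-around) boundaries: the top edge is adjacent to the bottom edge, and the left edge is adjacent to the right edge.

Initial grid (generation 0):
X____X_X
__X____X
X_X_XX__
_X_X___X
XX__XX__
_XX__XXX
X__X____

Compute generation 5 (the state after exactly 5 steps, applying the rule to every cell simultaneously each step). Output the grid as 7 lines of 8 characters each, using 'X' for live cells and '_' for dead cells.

Answer: XXX_____
X_______
________
________
________
_XX_____
________

Derivation:
Simulating step by step:
Generation 0 (given above): 23 live cells
Generation 1: 27 live cells
XX____XX
___XXX_X
X_X_X_XX
___X__XX
___XXX__
__XX_XXX
__X_XX__
Generation 2: 14 live cells
XXX____X
__XXX___
X_X_____
X_X_____
________
__X_____
__X_X___
Generation 3: 8 live cells
X___X___
_______X
__X_____
________
_X______
___X____
X_X_____
Generation 4: 7 live cells
XX_____X
________
________
________
________
_XX_____
_X_X____
Generation 5: 6 live cells
(generation 5 grid is the final answer)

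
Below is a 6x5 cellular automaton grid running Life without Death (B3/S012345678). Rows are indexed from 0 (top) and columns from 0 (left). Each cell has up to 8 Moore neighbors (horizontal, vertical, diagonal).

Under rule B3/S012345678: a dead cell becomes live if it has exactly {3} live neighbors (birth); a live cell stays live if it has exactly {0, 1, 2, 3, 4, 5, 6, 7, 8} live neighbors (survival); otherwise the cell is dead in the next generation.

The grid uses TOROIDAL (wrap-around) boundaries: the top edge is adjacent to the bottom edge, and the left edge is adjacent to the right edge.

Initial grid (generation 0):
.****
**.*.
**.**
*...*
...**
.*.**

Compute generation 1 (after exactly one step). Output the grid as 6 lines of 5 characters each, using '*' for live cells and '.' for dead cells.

Answer: .****
**.*.
**.**
***.*
..***
.*.**

Derivation:
Simulating step by step:
Generation 0 (given above): 18 live cells
Generation 1: 21 live cells
(generation 1 grid is the final answer)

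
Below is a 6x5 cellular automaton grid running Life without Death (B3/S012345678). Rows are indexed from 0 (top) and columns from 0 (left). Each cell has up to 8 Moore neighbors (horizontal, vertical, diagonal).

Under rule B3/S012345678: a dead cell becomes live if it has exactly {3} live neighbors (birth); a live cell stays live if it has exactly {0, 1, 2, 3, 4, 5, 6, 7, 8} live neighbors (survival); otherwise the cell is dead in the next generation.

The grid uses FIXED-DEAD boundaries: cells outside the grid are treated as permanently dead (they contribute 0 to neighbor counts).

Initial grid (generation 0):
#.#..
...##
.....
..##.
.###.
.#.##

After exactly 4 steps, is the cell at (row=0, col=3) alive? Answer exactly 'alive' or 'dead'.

Simulating step by step:
Generation 0 (given above): 12 live cells
Generation 1: 16 live cells
#.##.
...##
..#.#
.###.
.###.
.#.##
Generation 2: 21 live cells
#.###
.#.##
.##.#
.####
####.
.#.##
Generation 3: 25 live cells
#####
##.##
###.#
.####
####.
##.##
Generation 4: 25 live cells
#####
##.##
###.#
.####
####.
##.##

Cell (0,3) at generation 4: 1 -> alive

Answer: alive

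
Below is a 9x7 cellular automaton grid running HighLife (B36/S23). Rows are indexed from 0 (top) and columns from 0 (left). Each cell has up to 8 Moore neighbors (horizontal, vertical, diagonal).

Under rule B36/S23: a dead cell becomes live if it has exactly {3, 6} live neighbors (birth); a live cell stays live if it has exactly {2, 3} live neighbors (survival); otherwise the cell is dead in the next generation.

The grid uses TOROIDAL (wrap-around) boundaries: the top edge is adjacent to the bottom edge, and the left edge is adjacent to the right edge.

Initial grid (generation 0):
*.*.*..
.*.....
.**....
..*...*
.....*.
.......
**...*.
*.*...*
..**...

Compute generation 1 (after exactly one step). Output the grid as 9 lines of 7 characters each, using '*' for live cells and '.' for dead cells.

Answer: ..*....
*..*...
***....
.**....
.......
......*
**.....
*.**..*
*.*...*

Derivation:
Simulating step by step:
Generation 0 (given above): 17 live cells
Generation 1: 18 live cells
(generation 1 grid is the final answer)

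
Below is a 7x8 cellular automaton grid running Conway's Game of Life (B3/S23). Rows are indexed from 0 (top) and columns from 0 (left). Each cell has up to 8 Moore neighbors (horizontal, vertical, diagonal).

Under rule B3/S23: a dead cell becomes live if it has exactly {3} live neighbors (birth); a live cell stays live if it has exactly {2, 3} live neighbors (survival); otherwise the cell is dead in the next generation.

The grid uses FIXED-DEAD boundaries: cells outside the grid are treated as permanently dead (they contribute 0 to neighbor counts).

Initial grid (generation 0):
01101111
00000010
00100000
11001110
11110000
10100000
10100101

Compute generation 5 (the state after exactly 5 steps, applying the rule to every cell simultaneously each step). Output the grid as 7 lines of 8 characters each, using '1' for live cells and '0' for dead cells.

Answer: 00000000
10000000
11110000
01010010
00010110
00001100
00000000

Derivation:
Simulating step by step:
Generation 0 (given above): 23 live cells
Generation 1: 17 live cells
00000111
01110011
01000010
10001100
00011100
10000000
00000000
Generation 2: 16 live cells
00100101
01100000
11011011
00010010
00010100
00001000
00000000
Generation 3: 19 live cells
01100000
10001101
11011111
00010011
00010100
00001000
00000000
Generation 4: 13 live cells
01000000
10000001
11110000
00010001
00010110
00001000
00000000
Generation 5: 13 live cells
(generation 5 grid is the final answer)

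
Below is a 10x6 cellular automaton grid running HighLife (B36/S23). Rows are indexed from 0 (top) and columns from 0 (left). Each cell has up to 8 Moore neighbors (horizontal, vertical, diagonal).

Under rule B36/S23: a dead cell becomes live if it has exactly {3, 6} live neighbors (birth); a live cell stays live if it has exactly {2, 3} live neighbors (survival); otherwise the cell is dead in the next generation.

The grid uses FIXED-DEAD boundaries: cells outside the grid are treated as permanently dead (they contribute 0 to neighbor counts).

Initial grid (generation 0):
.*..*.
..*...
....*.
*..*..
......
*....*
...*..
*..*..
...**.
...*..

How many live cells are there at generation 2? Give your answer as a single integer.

Simulating step by step:
Generation 0 (given above): 14 live cells
Generation 1: 10 live cells
......
...*..
...*..
......
......
......
....*.
..**..
..***.
...**.
Generation 2: 4 live cells
......
......
......
......
......
......
...*..
..*...
......
..*.*.
Population at generation 2: 4

Answer: 4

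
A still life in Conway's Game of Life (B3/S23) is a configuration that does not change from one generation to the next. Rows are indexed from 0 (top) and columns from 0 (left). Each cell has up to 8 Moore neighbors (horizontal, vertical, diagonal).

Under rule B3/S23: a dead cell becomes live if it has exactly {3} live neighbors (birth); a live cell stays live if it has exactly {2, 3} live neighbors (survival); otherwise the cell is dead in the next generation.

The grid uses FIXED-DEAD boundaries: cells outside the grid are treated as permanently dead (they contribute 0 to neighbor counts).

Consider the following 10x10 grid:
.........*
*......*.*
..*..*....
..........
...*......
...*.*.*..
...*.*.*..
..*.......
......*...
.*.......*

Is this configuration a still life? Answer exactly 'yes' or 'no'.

Compute generation 1 and compare to generation 0 (given above):
Generation 1:
........*.
........*.
..........
..........
....*.....
..**......
..**......
......*...
..........
..........
Cell (0,8) differs: gen0=0 vs gen1=1 -> NOT a still life.

Answer: no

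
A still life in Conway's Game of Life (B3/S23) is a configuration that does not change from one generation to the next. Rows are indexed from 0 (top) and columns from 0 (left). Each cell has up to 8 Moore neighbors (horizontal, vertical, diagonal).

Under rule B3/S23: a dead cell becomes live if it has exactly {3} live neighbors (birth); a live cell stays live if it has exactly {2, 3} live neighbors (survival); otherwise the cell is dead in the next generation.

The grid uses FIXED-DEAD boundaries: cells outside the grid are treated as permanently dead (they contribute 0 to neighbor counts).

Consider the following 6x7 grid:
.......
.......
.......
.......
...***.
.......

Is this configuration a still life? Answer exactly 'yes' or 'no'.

Compute generation 1 and compare to generation 0 (given above):
Generation 1:
.......
.......
.......
....*..
....*..
....*..
Cell (3,4) differs: gen0=0 vs gen1=1 -> NOT a still life.

Answer: no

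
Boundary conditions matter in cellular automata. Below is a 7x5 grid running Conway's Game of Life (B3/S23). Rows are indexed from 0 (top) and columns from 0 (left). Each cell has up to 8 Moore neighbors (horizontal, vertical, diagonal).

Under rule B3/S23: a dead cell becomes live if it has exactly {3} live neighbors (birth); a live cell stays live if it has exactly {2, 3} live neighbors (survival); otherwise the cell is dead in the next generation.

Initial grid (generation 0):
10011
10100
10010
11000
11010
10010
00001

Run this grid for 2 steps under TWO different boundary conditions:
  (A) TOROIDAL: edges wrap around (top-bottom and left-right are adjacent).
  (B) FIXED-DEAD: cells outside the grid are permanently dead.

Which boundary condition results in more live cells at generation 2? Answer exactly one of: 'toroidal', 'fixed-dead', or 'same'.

Answer: fixed-dead

Derivation:
Under TOROIDAL boundary, generation 2:
11101
10110
00000
00000
01100
01100
00010
Population = 12

Under FIXED-DEAD boundary, generation 2:
01110
10100
00010
00000
01110
01110
01110
Population = 15

Comparison: toroidal=12, fixed-dead=15 -> fixed-dead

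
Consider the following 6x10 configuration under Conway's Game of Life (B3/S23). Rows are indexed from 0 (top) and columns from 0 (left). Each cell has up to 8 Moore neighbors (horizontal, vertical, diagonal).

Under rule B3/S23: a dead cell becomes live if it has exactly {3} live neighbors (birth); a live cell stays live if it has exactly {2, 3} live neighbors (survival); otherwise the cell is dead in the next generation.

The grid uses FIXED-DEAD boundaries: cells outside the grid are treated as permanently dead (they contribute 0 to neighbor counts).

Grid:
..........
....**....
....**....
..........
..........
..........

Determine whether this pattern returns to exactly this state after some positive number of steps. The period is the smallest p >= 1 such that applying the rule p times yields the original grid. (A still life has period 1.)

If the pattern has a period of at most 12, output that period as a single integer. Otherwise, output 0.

Simulating and comparing each generation to the original:
Gen 0 (original, given above): 4 live cells
Gen 1: 4 live cells, MATCHES original -> period = 1

Answer: 1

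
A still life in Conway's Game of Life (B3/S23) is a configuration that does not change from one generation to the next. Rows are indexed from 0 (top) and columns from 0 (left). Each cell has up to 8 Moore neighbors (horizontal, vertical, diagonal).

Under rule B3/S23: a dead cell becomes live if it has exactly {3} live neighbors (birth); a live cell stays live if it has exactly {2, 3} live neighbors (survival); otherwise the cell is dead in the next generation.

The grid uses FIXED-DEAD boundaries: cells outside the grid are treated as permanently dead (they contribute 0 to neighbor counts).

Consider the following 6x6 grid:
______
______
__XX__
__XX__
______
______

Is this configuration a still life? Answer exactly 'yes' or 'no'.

Compute generation 1 and compare to generation 0 (given above):
Generation 1:
______
______
__XX__
__XX__
______
______
The grids are IDENTICAL -> still life.

Answer: yes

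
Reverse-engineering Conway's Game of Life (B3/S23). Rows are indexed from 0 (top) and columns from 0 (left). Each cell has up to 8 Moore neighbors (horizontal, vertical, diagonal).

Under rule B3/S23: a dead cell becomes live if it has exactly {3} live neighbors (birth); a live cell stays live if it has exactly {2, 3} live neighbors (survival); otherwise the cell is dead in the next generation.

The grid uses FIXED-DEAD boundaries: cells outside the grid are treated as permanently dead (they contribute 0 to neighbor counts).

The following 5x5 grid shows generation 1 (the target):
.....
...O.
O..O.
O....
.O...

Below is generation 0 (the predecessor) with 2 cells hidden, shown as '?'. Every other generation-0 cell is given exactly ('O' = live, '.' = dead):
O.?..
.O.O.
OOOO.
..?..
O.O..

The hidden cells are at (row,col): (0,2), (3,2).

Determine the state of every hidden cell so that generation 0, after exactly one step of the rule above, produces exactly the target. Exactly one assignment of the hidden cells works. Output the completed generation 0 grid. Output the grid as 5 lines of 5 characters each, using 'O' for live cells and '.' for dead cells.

Hidden generation-0 cells (in order): (0,2), (3,2).
A hidden cell only influences target cells in its own 3x3 neighborhood. Try each of the 2^2 = 4 assignments, step the completed generation 0 forward once under B3/S23, and compare with the target:
  (0,2)=. (3,2)=. -> step gives (2,1)='O' but target has '.' -> reject
  (0,2)=. (3,2)=O -> step reproduces the target at every cell -> ACCEPT
  (0,2)=O (3,2)=. -> step gives (0,1)='O' but target has '.' -> reject
  (0,2)=O (3,2)=O -> step gives (0,1)='O' but target has '.' -> reject
Unique solution: (0,2)=dead, (3,2)=live.
Check: live-neighbor counts of every cell in the completed generation 0:
12211
44522
24532
36441
03120
Applying B3/S23 to generation 0 with these counts gives:
.....
...O.
O..O.
O....
.O...
which matches the target exactly.

Answer: O....
.O.O.
OOOO.
..O..
O.O..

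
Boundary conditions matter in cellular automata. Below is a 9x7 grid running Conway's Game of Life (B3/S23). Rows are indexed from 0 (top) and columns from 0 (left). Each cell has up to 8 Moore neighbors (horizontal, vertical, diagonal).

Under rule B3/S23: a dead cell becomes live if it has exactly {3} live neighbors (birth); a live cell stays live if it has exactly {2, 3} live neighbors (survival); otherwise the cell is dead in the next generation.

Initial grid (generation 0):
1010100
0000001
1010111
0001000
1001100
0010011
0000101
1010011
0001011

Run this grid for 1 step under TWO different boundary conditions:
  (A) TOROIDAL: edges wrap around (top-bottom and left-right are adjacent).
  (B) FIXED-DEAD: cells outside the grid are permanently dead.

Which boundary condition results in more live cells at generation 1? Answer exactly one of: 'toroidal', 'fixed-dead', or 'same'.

Answer: toroidal

Derivation:
Under TOROIDAL boundary, generation 1:
1001100
0000100
1001111
1110000
0011111
1000001
0101100
1001000
0011000
Population = 26

Under FIXED-DEAD boundary, generation 1:
0000000
0000101
0001111
0110000
0011110
0000001
0101100
0001000
0000111
Population = 20

Comparison: toroidal=26, fixed-dead=20 -> toroidal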